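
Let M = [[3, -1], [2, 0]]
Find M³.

tr M = 3 and det M = 2, so the characteristic polynomial is λ² − (3)λ + (2) with roots 2 and 1.
Eigenvectors give P = [[1, 1], [1, 2]] with P⁻¹ = [[2, -1], [-1, 1]], and M = P·diag(2, 1)·P⁻¹.
Then M³ = P·diag(8, 1)·P⁻¹ = [[8, 1], [8, 2]] · [[2, -1], [-1, 1]] = [[15, -7], [14, -6]].

[[15, -7], [14, -6]]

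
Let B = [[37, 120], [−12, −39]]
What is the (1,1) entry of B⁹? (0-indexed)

−196839

tr B = −2 and det B = −3, so the characteristic polynomial is λ² − (−2)λ + (−3) with roots 1 and −3.
Eigenvectors give P = [[10, −3], [−3, 1]] with P⁻¹ = [[1, 3], [3, 10]], and B = P·diag(1, −3)·P⁻¹.
Then B⁹ = P·diag(1, −19683)·P⁻¹ = [[10, 59049], [−3, −19683]] · [[1, 3], [3, 10]] = [[177157, 590520], [−59052, −196839]].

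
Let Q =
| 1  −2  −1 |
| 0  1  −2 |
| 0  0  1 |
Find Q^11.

Q = I + N where N = [[0, −2, −1], [0, 0, −2], [0, 0, 0]] is strictly upper-triangular, so N^3 = 0.
(I + N)^11 = I + 11·N + 55·N^2 = [[1, −22, 209], [0, 1, −22], [0, 0, 1]].

[[1, −22, 209], [0, 1, −22], [0, 0, 1]]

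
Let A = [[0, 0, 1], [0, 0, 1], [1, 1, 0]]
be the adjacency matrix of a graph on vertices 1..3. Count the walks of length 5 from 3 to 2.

4

The number of length-5 walks from vertex 3 to vertex 2 is entry (3,2) of A⁵, where A is the adjacency matrix.
A² = [[1, 1, 0], [1, 1, 0], [0, 0, 2]]
A³ = [[0, 0, 2], [0, 0, 2], [2, 2, 0]]
A⁴ = [[2, 2, 0], [2, 2, 0], [0, 0, 4]]
A⁵ = [[0, 0, 4], [0, 0, 4], [4, 4, 0]]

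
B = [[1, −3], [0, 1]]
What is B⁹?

B = I + N where N = [[0, −3], [0, 0]] is strictly upper-triangular, so N² = 0.
(I + N)⁹ = I + 9·N = [[1, −27], [0, 1]].

[[1, −27], [0, 1]]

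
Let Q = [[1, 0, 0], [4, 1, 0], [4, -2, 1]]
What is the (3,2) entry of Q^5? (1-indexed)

Q = I + N where N = [[0, 0, 0], [4, 0, 0], [4, -2, 0]] is strictly lower-triangular, so N^3 = 0.
(I + N)^5 = I + 5·N + 10·N^2 = [[1, 0, 0], [20, 1, 0], [-60, -10, 1]].

-10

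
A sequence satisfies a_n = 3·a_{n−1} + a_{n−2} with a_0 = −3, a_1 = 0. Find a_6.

With companion matrix C = [[3, 1], [1, 0]], [a_n, a_{n−1}]ᵀ = C·[a_{n−1}, a_{n−2}]ᵀ, so [a_6, a_5]ᵀ = C⁵·[a_1, a_0]ᵀ.
C⁵ = [[360, 109], [109, 33]], giving [a_6, a_5]ᵀ = [[−327], [−99]].

−327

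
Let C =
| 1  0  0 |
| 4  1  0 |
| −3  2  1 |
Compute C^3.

C = I + N where N = [[0, 0, 0], [4, 0, 0], [−3, 2, 0]] is strictly lower-triangular, so N^3 = 0.
(I + N)^3 = I + 3·N + 3·N^2 = [[1, 0, 0], [12, 1, 0], [15, 6, 1]].

[[1, 0, 0], [12, 1, 0], [15, 6, 1]]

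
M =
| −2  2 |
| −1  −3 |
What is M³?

[[6, 34], [−17, −11]]

M² = [[2, −10], [5, 7]]
M³ = [[6, 34], [−17, −11]]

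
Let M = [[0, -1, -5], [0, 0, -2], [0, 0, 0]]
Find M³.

M is strictly triangular, hence nilpotent: M³ = 0, so M³ = 0.

[[0, 0, 0], [0, 0, 0], [0, 0, 0]]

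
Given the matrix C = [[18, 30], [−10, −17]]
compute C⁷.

[[9132, 13890], [−4630, −7073]]

tr C = 1 and det C = −6, so the characteristic polynomial is λ² − (1)λ + (−6) with roots 3 and −2.
Eigenvectors give P = [[2, 3], [−1, −2]] with P⁻¹ = [[2, 3], [−1, −2]], and C = P·diag(3, −2)·P⁻¹.
Then C⁷ = P·diag(2187, −128)·P⁻¹ = [[4374, −384], [−2187, 256]] · [[2, 3], [−1, −2]] = [[9132, 13890], [−4630, −7073]].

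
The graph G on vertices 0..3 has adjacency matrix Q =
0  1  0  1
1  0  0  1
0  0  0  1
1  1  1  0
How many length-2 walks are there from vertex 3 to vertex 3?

The number of length-2 walks from vertex 3 to vertex 3 is entry (3,3) of Q^2, where Q is the adjacency matrix.
Q^2 = [[2, 1, 1, 1], [1, 2, 1, 1], [1, 1, 1, 0], [1, 1, 0, 3]]

3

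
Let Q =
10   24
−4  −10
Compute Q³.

[[40, 96], [−16, −40]]

tr Q = 0 and det Q = −4, so the characteristic polynomial is λ² − (0)λ + (−4) with roots 2 and −2.
Eigenvectors give P = [[−3, −2], [1, 1]] with P⁻¹ = [[−1, −2], [1, 3]], and Q = P·diag(2, −2)·P⁻¹.
Then Q³ = P·diag(8, −8)·P⁻¹ = [[−24, 16], [8, −8]] · [[−1, −2], [1, 3]] = [[40, 96], [−16, −40]].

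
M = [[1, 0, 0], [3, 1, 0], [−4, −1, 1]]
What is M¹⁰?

[[1, 0, 0], [30, 1, 0], [−175, −10, 1]]

M = I + N where N = [[0, 0, 0], [3, 0, 0], [−4, −1, 0]] is strictly lower-triangular, so N³ = 0.
(I + N)¹⁰ = I + 10·N + 45·N² = [[1, 0, 0], [30, 1, 0], [−175, −10, 1]].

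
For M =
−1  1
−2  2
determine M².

M² = M (a projection; rank 1, trace 1), so M² = M.

[[−1, 1], [−2, 2]]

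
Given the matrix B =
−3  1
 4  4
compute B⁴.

B² = [[13, 1], [4, 20]]
B³ = [[−35, 17], [68, 84]]
B⁴ = [[173, 33], [132, 404]]

[[173, 33], [132, 404]]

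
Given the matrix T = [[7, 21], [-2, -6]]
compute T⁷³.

T² = T (a projection; rank 1, trace 1), so T⁷³ = T.

[[7, 21], [-2, -6]]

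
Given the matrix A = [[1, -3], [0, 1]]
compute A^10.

[[1, -30], [0, 1]]

A = I + N where N = [[0, -3], [0, 0]] is strictly upper-triangular, so N^2 = 0.
(I + N)^10 = I + 10·N = [[1, -30], [0, 1]].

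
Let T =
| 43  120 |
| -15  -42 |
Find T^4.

tr T = 1 and det T = -6, so the characteristic polynomial is λ² − (1)λ + (-6) with roots 3 and -2.
Eigenvectors give P = [[-3, -8], [1, 3]] with P⁻¹ = [[-3, -8], [1, 3]], and T = P·diag(3, -2)·P⁻¹.
Then T^4 = P·diag(81, 16)·P⁻¹ = [[-243, -128], [81, 48]] · [[-3, -8], [1, 3]] = [[601, 1560], [-195, -504]].

[[601, 1560], [-195, -504]]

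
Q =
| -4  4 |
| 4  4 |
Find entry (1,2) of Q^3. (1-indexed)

128

Q^2 = [[32, 0], [0, 32]]
Q^3 = [[-128, 128], [128, 128]]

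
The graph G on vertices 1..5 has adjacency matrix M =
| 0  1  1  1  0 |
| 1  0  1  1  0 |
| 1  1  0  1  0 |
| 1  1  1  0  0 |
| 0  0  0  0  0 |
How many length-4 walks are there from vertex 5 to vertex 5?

The number of length-4 walks from vertex 5 to vertex 5 is entry (5,5) of M^4, where M is the adjacency matrix.
M^2 = [[3, 2, 2, 2, 0], [2, 3, 2, 2, 0], [2, 2, 3, 2, 0], [2, 2, 2, 3, 0], [0, 0, 0, 0, 0]]
M^3 = [[6, 7, 7, 7, 0], [7, 6, 7, 7, 0], [7, 7, 6, 7, 0], [7, 7, 7, 6, 0], [0, 0, 0, 0, 0]]
M^4 = [[21, 20, 20, 20, 0], [20, 21, 20, 20, 0], [20, 20, 21, 20, 0], [20, 20, 20, 21, 0], [0, 0, 0, 0, 0]]

0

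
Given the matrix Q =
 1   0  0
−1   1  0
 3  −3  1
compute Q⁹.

Q = I + N where N = [[0, 0, 0], [−1, 0, 0], [3, −3, 0]] is strictly lower-triangular, so N³ = 0.
(I + N)⁹ = I + 9·N + 36·N² = [[1, 0, 0], [−9, 1, 0], [135, −27, 1]].

[[1, 0, 0], [−9, 1, 0], [135, −27, 1]]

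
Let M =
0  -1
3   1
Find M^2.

[[-3, -1], [3, -2]]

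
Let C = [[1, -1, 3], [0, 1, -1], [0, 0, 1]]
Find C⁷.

[[1, -7, 42], [0, 1, -7], [0, 0, 1]]

C = I + N where N = [[0, -1, 3], [0, 0, -1], [0, 0, 0]] is strictly upper-triangular, so N³ = 0.
(I + N)⁷ = I + 7·N + 21·N² = [[1, -7, 42], [0, 1, -7], [0, 0, 1]].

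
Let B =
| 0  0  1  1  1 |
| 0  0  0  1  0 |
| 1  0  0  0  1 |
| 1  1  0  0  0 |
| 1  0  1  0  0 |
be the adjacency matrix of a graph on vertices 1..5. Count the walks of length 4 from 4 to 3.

The number of length-4 walks from vertex 4 to vertex 3 is entry (4,3) of B^4, where B is the adjacency matrix.
B^2 = [[3, 1, 1, 0, 1], [1, 1, 0, 0, 0], [1, 0, 2, 1, 1], [0, 0, 1, 2, 1], [1, 0, 1, 1, 2]]
B^3 = [[2, 0, 4, 4, 4], [0, 0, 1, 2, 1], [4, 1, 2, 1, 3], [4, 2, 1, 0, 1], [4, 1, 3, 1, 2]]
B^4 = [[12, 4, 6, 2, 6], [4, 2, 1, 0, 1], [6, 1, 7, 5, 6], [2, 0, 5, 6, 5], [6, 1, 6, 5, 7]]

5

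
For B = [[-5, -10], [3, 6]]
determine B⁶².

B² = B (a projection; rank 1, trace 1), so B⁶² = B.

[[-5, -10], [3, 6]]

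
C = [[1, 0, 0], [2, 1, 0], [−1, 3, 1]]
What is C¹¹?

[[1, 0, 0], [22, 1, 0], [319, 33, 1]]

C = I + N where N = [[0, 0, 0], [2, 0, 0], [−1, 3, 0]] is strictly lower-triangular, so N³ = 0.
(I + N)¹¹ = I + 11·N + 55·N² = [[1, 0, 0], [22, 1, 0], [319, 33, 1]].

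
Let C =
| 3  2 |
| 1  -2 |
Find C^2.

[[11, 2], [1, 6]]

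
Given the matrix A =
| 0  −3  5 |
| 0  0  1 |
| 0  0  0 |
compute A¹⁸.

[[0, 0, 0], [0, 0, 0], [0, 0, 0]]

A is strictly triangular, hence nilpotent: A³ = 0, so A¹⁸ = 0.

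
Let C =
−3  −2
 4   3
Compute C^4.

C² = I (check: tr C = 0 and det C = −1), so C^4 = I since 4 is even.

[[1, 0], [0, 1]]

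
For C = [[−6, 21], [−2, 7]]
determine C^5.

C² = C (a projection; rank 1, trace 1), so C^5 = C.

[[−6, 21], [−2, 7]]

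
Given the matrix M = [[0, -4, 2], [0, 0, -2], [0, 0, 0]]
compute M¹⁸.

M is strictly triangular, hence nilpotent: M³ = 0, so M¹⁸ = 0.

[[0, 0, 0], [0, 0, 0], [0, 0, 0]]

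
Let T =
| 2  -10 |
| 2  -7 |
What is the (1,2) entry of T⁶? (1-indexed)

6650

tr T = -5 and det T = 6, so the characteristic polynomial is λ² − (-5)λ + (6) with roots -3 and -2.
Eigenvectors give P = [[-2, 5], [-1, 2]] with P⁻¹ = [[2, -5], [1, -2]], and T = P·diag(-3, -2)·P⁻¹.
Then T⁶ = P·diag(729, 64)·P⁻¹ = [[-1458, 320], [-729, 128]] · [[2, -5], [1, -2]] = [[-2596, 6650], [-1330, 3389]].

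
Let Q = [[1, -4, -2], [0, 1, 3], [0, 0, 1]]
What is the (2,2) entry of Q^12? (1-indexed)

Q = I + N where N = [[0, -4, -2], [0, 0, 3], [0, 0, 0]] is strictly upper-triangular, so N^3 = 0.
(I + N)^12 = I + 12·N + 66·N^2 = [[1, -48, -816], [0, 1, 36], [0, 0, 1]].

1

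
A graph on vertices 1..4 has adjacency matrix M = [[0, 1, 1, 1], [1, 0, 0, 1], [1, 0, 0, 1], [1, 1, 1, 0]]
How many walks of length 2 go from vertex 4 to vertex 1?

The number of length-2 walks from vertex 4 to vertex 1 is entry (4,1) of M^2, where M is the adjacency matrix.
M^2 = [[3, 1, 1, 2], [1, 2, 2, 1], [1, 2, 2, 1], [2, 1, 1, 3]]

2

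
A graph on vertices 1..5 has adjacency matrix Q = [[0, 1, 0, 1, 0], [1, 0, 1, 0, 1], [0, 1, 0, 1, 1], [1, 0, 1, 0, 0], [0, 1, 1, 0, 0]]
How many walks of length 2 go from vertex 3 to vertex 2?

1

The number of length-2 walks from vertex 3 to vertex 2 is entry (3,2) of Q^2, where Q is the adjacency matrix.
Q^2 = [[2, 0, 2, 0, 1], [0, 3, 1, 2, 1], [2, 1, 3, 0, 1], [0, 2, 0, 2, 1], [1, 1, 1, 1, 2]]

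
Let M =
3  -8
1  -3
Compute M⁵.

M² = I (check: tr M = 0 and det M = -1), so M⁵ = M since 5 is odd.

[[3, -8], [1, -3]]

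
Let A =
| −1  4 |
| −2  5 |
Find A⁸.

tr A = 4 and det A = 3, so the characteristic polynomial is λ² − (4)λ + (3) with roots 3 and 1.
Eigenvectors give P = [[1, 2], [1, 1]] with P⁻¹ = [[−1, 2], [1, −1]], and A = P·diag(3, 1)·P⁻¹.
Then A⁸ = P·diag(6561, 1)·P⁻¹ = [[6561, 2], [6561, 1]] · [[−1, 2], [1, −1]] = [[−6559, 13120], [−6560, 13121]].

[[−6559, 13120], [−6560, 13121]]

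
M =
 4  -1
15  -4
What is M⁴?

[[1, 0], [0, 1]]

M² = I (check: tr M = 0 and det M = -1), so M⁴ = I since 4 is even.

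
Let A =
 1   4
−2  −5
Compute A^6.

[[−727, −1456], [728, 1457]]

tr A = −4 and det A = 3, so the characteristic polynomial is λ² − (−4)λ + (3) with roots −1 and −3.
Eigenvectors give P = [[2, 1], [−1, −1]] with P⁻¹ = [[1, 1], [−1, −2]], and A = P·diag(−1, −3)·P⁻¹.
Then A^6 = P·diag(1, 729)·P⁻¹ = [[2, 729], [−1, −729]] · [[1, 1], [−1, −2]] = [[−727, −1456], [728, 1457]].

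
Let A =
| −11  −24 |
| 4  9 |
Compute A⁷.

[[−6563, −13128], [2188, 4377]]

tr A = −2 and det A = −3, so the characteristic polynomial is λ² − (−2)λ + (−3) with roots 1 and −3.
Eigenvectors give P = [[−2, −3], [1, 1]] with P⁻¹ = [[1, 3], [−1, −2]], and A = P·diag(1, −3)·P⁻¹.
Then A⁷ = P·diag(1, −2187)·P⁻¹ = [[−2, 6561], [1, −2187]] · [[1, 3], [−1, −2]] = [[−6563, −13128], [2188, 4377]].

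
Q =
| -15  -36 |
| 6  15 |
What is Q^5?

[[-1215, -2916], [486, 1215]]

tr Q = 0 and det Q = -9, so the characteristic polynomial is λ² − (0)λ + (-9) with roots 3 and -3.
Eigenvectors give P = [[-2, 3], [1, -1]] with P⁻¹ = [[1, 3], [1, 2]], and Q = P·diag(3, -3)·P⁻¹.
Then Q^5 = P·diag(243, -243)·P⁻¹ = [[-486, -729], [243, 243]] · [[1, 3], [1, 2]] = [[-1215, -2916], [486, 1215]].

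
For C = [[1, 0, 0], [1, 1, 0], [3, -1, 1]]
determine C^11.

C = I + N where N = [[0, 0, 0], [1, 0, 0], [3, -1, 0]] is strictly lower-triangular, so N^3 = 0.
(I + N)^11 = I + 11·N + 55·N^2 = [[1, 0, 0], [11, 1, 0], [-22, -11, 1]].

[[1, 0, 0], [11, 1, 0], [-22, -11, 1]]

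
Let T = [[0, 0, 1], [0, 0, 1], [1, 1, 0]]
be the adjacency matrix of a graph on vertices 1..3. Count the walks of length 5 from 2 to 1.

The number of length-5 walks from vertex 2 to vertex 1 is entry (2,1) of T^5, where T is the adjacency matrix.
T^2 = [[1, 1, 0], [1, 1, 0], [0, 0, 2]]
T^3 = [[0, 0, 2], [0, 0, 2], [2, 2, 0]]
T^4 = [[2, 2, 0], [2, 2, 0], [0, 0, 4]]
T^5 = [[0, 0, 4], [0, 0, 4], [4, 4, 0]]

0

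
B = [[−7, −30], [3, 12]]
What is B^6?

[[−5921, −19950], [1995, 6714]]

tr B = 5 and det B = 6, so the characteristic polynomial is λ² − (5)λ + (6) with roots 2 and 3.
Eigenvectors give P = [[10, −3], [−3, 1]] with P⁻¹ = [[1, 3], [3, 10]], and B = P·diag(2, 3)·P⁻¹.
Then B^6 = P·diag(64, 729)·P⁻¹ = [[640, −2187], [−192, 729]] · [[1, 3], [3, 10]] = [[−5921, −19950], [1995, 6714]].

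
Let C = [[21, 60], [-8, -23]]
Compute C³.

tr C = -2 and det C = -3, so the characteristic polynomial is λ² − (-2)λ + (-3) with roots -3 and 1.
Eigenvectors give P = [[-5, -3], [2, 1]] with P⁻¹ = [[1, 3], [-2, -5]], and C = P·diag(-3, 1)·P⁻¹.
Then C³ = P·diag(-27, 1)·P⁻¹ = [[135, -3], [-54, 1]] · [[1, 3], [-2, -5]] = [[141, 420], [-56, -167]].

[[141, 420], [-56, -167]]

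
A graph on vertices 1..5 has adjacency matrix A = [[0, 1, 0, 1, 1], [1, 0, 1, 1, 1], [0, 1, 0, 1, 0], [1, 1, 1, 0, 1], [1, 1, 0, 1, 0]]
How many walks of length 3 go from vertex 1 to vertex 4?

9

The number of length-3 walks from vertex 1 to vertex 4 is entry (1,4) of A³, where A is the adjacency matrix.
A² = [[3, 2, 2, 2, 2], [2, 4, 1, 3, 2], [2, 1, 2, 1, 2], [2, 3, 1, 4, 2], [2, 2, 2, 2, 3]]
A³ = [[6, 9, 4, 9, 7], [9, 8, 7, 9, 9], [4, 7, 2, 7, 4], [9, 9, 7, 8, 9], [7, 9, 4, 9, 6]]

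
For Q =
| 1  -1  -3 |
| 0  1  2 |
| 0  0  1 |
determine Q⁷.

Q = I + N where N = [[0, -1, -3], [0, 0, 2], [0, 0, 0]] is strictly upper-triangular, so N³ = 0.
(I + N)⁷ = I + 7·N + 21·N² = [[1, -7, -63], [0, 1, 14], [0, 0, 1]].

[[1, -7, -63], [0, 1, 14], [0, 0, 1]]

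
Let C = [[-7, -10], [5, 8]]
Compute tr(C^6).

tr C = 1 and det C = -6, so the characteristic polynomial is λ² − (1)λ + (-6) with roots -2 and 3.
Eigenvectors give P = [[2, -1], [-1, 1]] with P⁻¹ = [[1, 1], [1, 2]], and C = P·diag(-2, 3)·P⁻¹.
Then C^6 = P·diag(64, 729)·P⁻¹ = [[128, -729], [-64, 729]] · [[1, 1], [1, 2]] = [[-601, -1330], [665, 1394]].

793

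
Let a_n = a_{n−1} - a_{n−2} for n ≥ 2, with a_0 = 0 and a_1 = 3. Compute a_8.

With companion matrix T = [[1, -1], [1, 0]], [a_n, a_{n−1}]ᵀ = T·[a_{n−1}, a_{n−2}]ᵀ, so [a_8, a_7]ᵀ = T^7·[a_1, a_0]ᵀ.
T^7 = [[1, -1], [1, 0]], giving [a_8, a_7]ᵀ = [[3], [3]].

3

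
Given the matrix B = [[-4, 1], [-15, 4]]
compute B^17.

[[-4, 1], [-15, 4]]

B² = I (check: tr B = 0 and det B = -1), so B^17 = B since 17 is odd.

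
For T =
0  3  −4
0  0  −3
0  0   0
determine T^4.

[[0, 0, 0], [0, 0, 0], [0, 0, 0]]

T is strictly triangular, hence nilpotent: T^3 = 0, so T^4 = 0.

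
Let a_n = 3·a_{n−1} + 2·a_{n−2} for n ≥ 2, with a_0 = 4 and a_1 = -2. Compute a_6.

122

With companion matrix M = [[3, 2], [1, 0]], [a_n, a_{n−1}]ᵀ = M·[a_{n−1}, a_{n−2}]ᵀ, so [a_6, a_5]ᵀ = M⁵·[a_1, a_0]ᵀ.
M⁵ = [[495, 278], [139, 78]], giving [a_6, a_5]ᵀ = [[122], [34]].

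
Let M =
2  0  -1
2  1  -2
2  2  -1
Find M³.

[[-2, -4, 3], [-6, -7, 6], [2, -10, -1]]

M² = [[2, -2, -1], [2, -3, -2], [6, 0, -5]]
M³ = [[-2, -4, 3], [-6, -7, 6], [2, -10, -1]]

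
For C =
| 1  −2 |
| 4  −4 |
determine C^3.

C^2 = [[−7, 6], [−12, 8]]
C^3 = [[17, −10], [20, −8]]

[[17, −10], [20, −8]]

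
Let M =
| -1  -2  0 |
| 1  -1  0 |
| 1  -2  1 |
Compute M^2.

[[-1, 4, 0], [-2, -1, 0], [-2, -2, 1]]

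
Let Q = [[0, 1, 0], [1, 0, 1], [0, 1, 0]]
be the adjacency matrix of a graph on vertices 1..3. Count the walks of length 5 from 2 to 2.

0

The number of length-5 walks from vertex 2 to vertex 2 is entry (2,2) of Q⁵, where Q is the adjacency matrix.
Q² = [[1, 0, 1], [0, 2, 0], [1, 0, 1]]
Q³ = [[0, 2, 0], [2, 0, 2], [0, 2, 0]]
Q⁴ = [[2, 0, 2], [0, 4, 0], [2, 0, 2]]
Q⁵ = [[0, 4, 0], [4, 0, 4], [0, 4, 0]]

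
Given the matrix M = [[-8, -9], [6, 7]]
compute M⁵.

tr M = -1 and det M = -2, so the characteristic polynomial is λ² − (-1)λ + (-2) with roots -2 and 1.
Eigenvectors give P = [[3, -1], [-2, 1]] with P⁻¹ = [[1, 1], [2, 3]], and M = P·diag(-2, 1)·P⁻¹.
Then M⁵ = P·diag(-32, 1)·P⁻¹ = [[-96, -1], [64, 1]] · [[1, 1], [2, 3]] = [[-98, -99], [66, 67]].

[[-98, -99], [66, 67]]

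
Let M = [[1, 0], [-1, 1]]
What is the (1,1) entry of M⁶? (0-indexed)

M = I + N where N = [[0, 0], [-1, 0]] is strictly lower-triangular, so N² = 0.
(I + N)⁶ = I + 6·N = [[1, 0], [-6, 1]].

1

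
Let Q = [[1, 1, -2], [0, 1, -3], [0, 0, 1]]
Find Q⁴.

Q = I + N where N = [[0, 1, -2], [0, 0, -3], [0, 0, 0]] is strictly upper-triangular, so N³ = 0.
(I + N)⁴ = I + 4·N + 6·N² = [[1, 4, -26], [0, 1, -12], [0, 0, 1]].

[[1, 4, -26], [0, 1, -12], [0, 0, 1]]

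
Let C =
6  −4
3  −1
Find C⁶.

[[2724, −2660], [1995, −1931]]

tr C = 5 and det C = 6, so the characteristic polynomial is λ² − (5)λ + (6) with roots 3 and 2.
Eigenvectors give P = [[4, 1], [3, 1]] with P⁻¹ = [[1, −1], [−3, 4]], and C = P·diag(3, 2)·P⁻¹.
Then C⁶ = P·diag(729, 64)·P⁻¹ = [[2916, 64], [2187, 64]] · [[1, −1], [−3, 4]] = [[2724, −2660], [1995, −1931]].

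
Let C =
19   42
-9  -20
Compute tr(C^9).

tr C = -1 and det C = -2, so the characteristic polynomial is λ² − (-1)λ + (-2) with roots -2 and 1.
Eigenvectors give P = [[-2, 7], [1, -3]] with P⁻¹ = [[3, 7], [1, 2]], and C = P·diag(-2, 1)·P⁻¹.
Then C^9 = P·diag(-512, 1)·P⁻¹ = [[1024, 7], [-512, -3]] · [[3, 7], [1, 2]] = [[3079, 7182], [-1539, -3590]].

-511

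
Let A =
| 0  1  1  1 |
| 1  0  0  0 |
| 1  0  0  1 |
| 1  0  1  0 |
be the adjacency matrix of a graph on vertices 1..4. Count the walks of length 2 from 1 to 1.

3

The number of length-2 walks from vertex 1 to vertex 1 is entry (1,1) of A², where A is the adjacency matrix.
A² = [[3, 0, 1, 1], [0, 1, 1, 1], [1, 1, 2, 1], [1, 1, 1, 2]]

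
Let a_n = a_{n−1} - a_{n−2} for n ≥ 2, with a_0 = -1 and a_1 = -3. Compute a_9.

With companion matrix M = [[1, -1], [1, 0]], [a_n, a_{n−1}]ᵀ = M·[a_{n−1}, a_{n−2}]ᵀ, so [a_9, a_8]ᵀ = M⁸·[a_1, a_0]ᵀ.
M⁸ = [[0, -1], [1, -1]], giving [a_9, a_8]ᵀ = [[1], [-2]].

1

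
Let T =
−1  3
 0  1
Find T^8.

T² = I (check: tr T = 0 and det T = −1), so T^8 = I since 8 is even.

[[1, 0], [0, 1]]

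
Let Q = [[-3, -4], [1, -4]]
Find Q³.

Q² = [[5, 28], [-7, 12]]
Q³ = [[13, -132], [33, -20]]

[[13, -132], [33, -20]]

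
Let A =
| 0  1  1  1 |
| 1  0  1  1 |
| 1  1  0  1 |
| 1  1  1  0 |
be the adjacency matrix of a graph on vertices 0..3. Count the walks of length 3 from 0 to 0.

The number of length-3 walks from vertex 0 to vertex 0 is entry (0,0) of A^3, where A is the adjacency matrix.
A^2 = [[3, 2, 2, 2], [2, 3, 2, 2], [2, 2, 3, 2], [2, 2, 2, 3]]
A^3 = [[6, 7, 7, 7], [7, 6, 7, 7], [7, 7, 6, 7], [7, 7, 7, 6]]

6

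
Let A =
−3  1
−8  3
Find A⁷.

A² = I (check: tr A = 0 and det A = −1), so A⁷ = A since 7 is odd.

[[−3, 1], [−8, 3]]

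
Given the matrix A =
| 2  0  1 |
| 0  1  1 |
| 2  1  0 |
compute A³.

A² = [[6, 1, 2], [2, 2, 1], [4, 1, 3]]
A³ = [[16, 3, 7], [6, 3, 4], [14, 4, 5]]

[[16, 3, 7], [6, 3, 4], [14, 4, 5]]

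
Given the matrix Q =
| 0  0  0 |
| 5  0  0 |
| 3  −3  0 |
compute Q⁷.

Q is strictly triangular, hence nilpotent: Q³ = 0, so Q⁷ = 0.

[[0, 0, 0], [0, 0, 0], [0, 0, 0]]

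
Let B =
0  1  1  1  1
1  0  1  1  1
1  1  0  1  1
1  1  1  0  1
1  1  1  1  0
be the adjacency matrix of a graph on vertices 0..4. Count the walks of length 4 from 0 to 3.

51

The number of length-4 walks from vertex 0 to vertex 3 is entry (0,3) of B⁴, where B is the adjacency matrix.
B² = [[4, 3, 3, 3, 3], [3, 4, 3, 3, 3], [3, 3, 4, 3, 3], [3, 3, 3, 4, 3], [3, 3, 3, 3, 4]]
B³ = [[12, 13, 13, 13, 13], [13, 12, 13, 13, 13], [13, 13, 12, 13, 13], [13, 13, 13, 12, 13], [13, 13, 13, 13, 12]]
B⁴ = [[52, 51, 51, 51, 51], [51, 52, 51, 51, 51], [51, 51, 52, 51, 51], [51, 51, 51, 52, 51], [51, 51, 51, 51, 52]]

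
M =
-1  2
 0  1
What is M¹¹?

[[-1, 2], [0, 1]]

M² = I (check: tr M = 0 and det M = -1), so M¹¹ = M since 11 is odd.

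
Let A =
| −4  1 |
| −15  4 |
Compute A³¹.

A² = I (check: tr A = 0 and det A = −1), so A³¹ = A since 31 is odd.

[[−4, 1], [−15, 4]]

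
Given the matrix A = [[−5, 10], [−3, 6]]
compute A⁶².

[[−5, 10], [−3, 6]]

A² = A (a projection; rank 1, trace 1), so A⁶² = A.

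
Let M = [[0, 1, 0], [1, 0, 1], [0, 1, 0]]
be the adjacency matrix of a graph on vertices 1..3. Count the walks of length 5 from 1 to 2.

The number of length-5 walks from vertex 1 to vertex 2 is entry (1,2) of M^5, where M is the adjacency matrix.
M^2 = [[1, 0, 1], [0, 2, 0], [1, 0, 1]]
M^3 = [[0, 2, 0], [2, 0, 2], [0, 2, 0]]
M^4 = [[2, 0, 2], [0, 4, 0], [2, 0, 2]]
M^5 = [[0, 4, 0], [4, 0, 4], [0, 4, 0]]

4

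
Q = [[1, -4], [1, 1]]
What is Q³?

[[-11, 4], [-1, -11]]

Q² = [[-3, -8], [2, -3]]
Q³ = [[-11, 4], [-1, -11]]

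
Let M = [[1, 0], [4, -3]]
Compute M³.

M² = [[1, 0], [-8, 9]]
M³ = [[1, 0], [28, -27]]

[[1, 0], [28, -27]]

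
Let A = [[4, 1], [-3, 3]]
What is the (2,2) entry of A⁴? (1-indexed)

-111

A² = [[13, 7], [-21, 6]]
A³ = [[31, 34], [-102, -3]]
A⁴ = [[22, 133], [-399, -111]]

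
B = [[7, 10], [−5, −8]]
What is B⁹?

tr B = −1 and det B = −6, so the characteristic polynomial is λ² − (−1)λ + (−6) with roots 2 and −3.
Eigenvectors give P = [[2, −1], [−1, 1]] with P⁻¹ = [[1, 1], [1, 2]], and B = P·diag(2, −3)·P⁻¹.
Then B⁹ = P·diag(512, −19683)·P⁻¹ = [[1024, 19683], [−512, −19683]] · [[1, 1], [1, 2]] = [[20707, 40390], [−20195, −39878]].

[[20707, 40390], [−20195, −39878]]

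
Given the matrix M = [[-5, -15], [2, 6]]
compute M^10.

[[-5, -15], [2, 6]]

M² = M (a projection; rank 1, trace 1), so M^10 = M.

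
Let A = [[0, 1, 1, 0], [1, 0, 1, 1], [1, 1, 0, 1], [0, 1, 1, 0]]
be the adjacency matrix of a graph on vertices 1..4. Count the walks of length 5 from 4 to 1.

18

The number of length-5 walks from vertex 4 to vertex 1 is entry (4,1) of A⁵, where A is the adjacency matrix.
A² = [[2, 1, 1, 2], [1, 3, 2, 1], [1, 2, 3, 1], [2, 1, 1, 2]]
A³ = [[2, 5, 5, 2], [5, 4, 5, 5], [5, 5, 4, 5], [2, 5, 5, 2]]
A⁴ = [[10, 9, 9, 10], [9, 15, 14, 9], [9, 14, 15, 9], [10, 9, 9, 10]]
A⁵ = [[18, 29, 29, 18], [29, 32, 33, 29], [29, 33, 32, 29], [18, 29, 29, 18]]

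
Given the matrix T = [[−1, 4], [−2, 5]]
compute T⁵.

[[−241, 484], [−242, 485]]

tr T = 4 and det T = 3, so the characteristic polynomial is λ² − (4)λ + (3) with roots 1 and 3.
Eigenvectors give P = [[2, 1], [1, 1]] with P⁻¹ = [[1, −1], [−1, 2]], and T = P·diag(1, 3)·P⁻¹.
Then T⁵ = P·diag(1, 243)·P⁻¹ = [[2, 243], [1, 243]] · [[1, −1], [−1, 2]] = [[−241, 484], [−242, 485]].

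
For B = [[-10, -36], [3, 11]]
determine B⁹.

tr B = 1 and det B = -2, so the characteristic polynomial is λ² − (1)λ + (-2) with roots 2 and -1.
Eigenvectors give P = [[-3, 4], [1, -1]] with P⁻¹ = [[1, 4], [1, 3]], and B = P·diag(2, -1)·P⁻¹.
Then B⁹ = P·diag(512, -1)·P⁻¹ = [[-1536, -4], [512, 1]] · [[1, 4], [1, 3]] = [[-1540, -6156], [513, 2051]].

[[-1540, -6156], [513, 2051]]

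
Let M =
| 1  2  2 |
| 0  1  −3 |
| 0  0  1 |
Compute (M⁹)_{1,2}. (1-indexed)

M = I + N where N = [[0, 2, 2], [0, 0, −3], [0, 0, 0]] is strictly upper-triangular, so N³ = 0.
(I + N)⁹ = I + 9·N + 36·N² = [[1, 18, −198], [0, 1, −27], [0, 0, 1]].

18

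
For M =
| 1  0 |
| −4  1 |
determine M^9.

M = I + N where N = [[0, 0], [−4, 0]] is strictly lower-triangular, so N^2 = 0.
(I + N)^9 = I + 9·N = [[1, 0], [−36, 1]].

[[1, 0], [−36, 1]]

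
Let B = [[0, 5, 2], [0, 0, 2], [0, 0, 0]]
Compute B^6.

B is strictly triangular, hence nilpotent: B^3 = 0, so B^6 = 0.

[[0, 0, 0], [0, 0, 0], [0, 0, 0]]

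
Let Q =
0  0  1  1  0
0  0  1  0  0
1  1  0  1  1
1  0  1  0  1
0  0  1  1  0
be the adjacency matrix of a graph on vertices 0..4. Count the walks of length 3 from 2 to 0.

6

The number of length-3 walks from vertex 2 to vertex 0 is entry (2,0) of Q³, where Q is the adjacency matrix.
Q² = [[2, 1, 1, 1, 2], [1, 1, 0, 1, 1], [1, 0, 4, 2, 1], [1, 1, 2, 3, 1], [2, 1, 1, 1, 2]]
Q³ = [[2, 1, 6, 5, 2], [1, 0, 4, 2, 1], [6, 4, 4, 6, 6], [5, 2, 6, 4, 5], [2, 1, 6, 5, 2]]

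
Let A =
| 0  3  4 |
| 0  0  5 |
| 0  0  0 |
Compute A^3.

A is strictly triangular, hence nilpotent: A^3 = 0, so A^3 = 0.

[[0, 0, 0], [0, 0, 0], [0, 0, 0]]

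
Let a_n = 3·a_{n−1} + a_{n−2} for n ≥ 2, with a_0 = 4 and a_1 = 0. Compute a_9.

15708

With companion matrix A = [[3, 1], [1, 0]], [a_n, a_{n−1}]ᵀ = A·[a_{n−1}, a_{n−2}]ᵀ, so [a_9, a_8]ᵀ = A⁸·[a_1, a_0]ᵀ.
A⁸ = [[12970, 3927], [3927, 1189]], giving [a_9, a_8]ᵀ = [[15708], [4756]].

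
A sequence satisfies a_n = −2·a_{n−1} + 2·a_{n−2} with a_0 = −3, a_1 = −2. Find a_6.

With companion matrix T = [[−2, 2], [1, 0]], [a_n, a_{n−1}]ᵀ = T·[a_{n−1}, a_{n−2}]ᵀ, so [a_6, a_5]ᵀ = T⁵·[a_1, a_0]ᵀ.
T⁵ = [[−120, 88], [44, −32]], giving [a_6, a_5]ᵀ = [[−24], [8]].

−24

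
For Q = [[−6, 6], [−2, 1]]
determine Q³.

[[−84, 114], [−38, 49]]

tr Q = −5 and det Q = 6, so the characteristic polynomial is λ² − (−5)λ + (6) with roots −2 and −3.
Eigenvectors give P = [[−3, 2], [−2, 1]] with P⁻¹ = [[1, −2], [2, −3]], and Q = P·diag(−2, −3)·P⁻¹.
Then Q³ = P·diag(−8, −27)·P⁻¹ = [[24, −54], [16, −27]] · [[1, −2], [2, −3]] = [[−84, 114], [−38, 49]].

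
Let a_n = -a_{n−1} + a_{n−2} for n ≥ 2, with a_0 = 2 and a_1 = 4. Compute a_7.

With companion matrix Q = [[-1, 1], [1, 0]], [a_n, a_{n−1}]ᵀ = Q·[a_{n−1}, a_{n−2}]ᵀ, so [a_7, a_6]ᵀ = Q⁶·[a_1, a_0]ᵀ.
Q⁶ = [[13, -8], [-8, 5]], giving [a_7, a_6]ᵀ = [[36], [-22]].

36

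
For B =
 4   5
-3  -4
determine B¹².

[[1, 0], [0, 1]]

B² = I (check: tr B = 0 and det B = -1), so B¹² = I since 12 is even.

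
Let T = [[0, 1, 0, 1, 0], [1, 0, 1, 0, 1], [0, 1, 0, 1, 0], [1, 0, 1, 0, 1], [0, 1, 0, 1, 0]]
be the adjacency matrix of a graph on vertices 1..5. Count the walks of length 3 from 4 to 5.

6

The number of length-3 walks from vertex 4 to vertex 5 is entry (4,5) of T³, where T is the adjacency matrix.
T² = [[2, 0, 2, 0, 2], [0, 3, 0, 3, 0], [2, 0, 2, 0, 2], [0, 3, 0, 3, 0], [2, 0, 2, 0, 2]]
T³ = [[0, 6, 0, 6, 0], [6, 0, 6, 0, 6], [0, 6, 0, 6, 0], [6, 0, 6, 0, 6], [0, 6, 0, 6, 0]]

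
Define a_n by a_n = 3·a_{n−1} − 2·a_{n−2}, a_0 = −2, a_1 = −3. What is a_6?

−65

With companion matrix T = [[3, −2], [1, 0]], [a_n, a_{n−1}]ᵀ = T·[a_{n−1}, a_{n−2}]ᵀ, so [a_6, a_5]ᵀ = T⁵·[a_1, a_0]ᵀ.
T⁵ = [[63, −62], [31, −30]], giving [a_6, a_5]ᵀ = [[−65], [−33]].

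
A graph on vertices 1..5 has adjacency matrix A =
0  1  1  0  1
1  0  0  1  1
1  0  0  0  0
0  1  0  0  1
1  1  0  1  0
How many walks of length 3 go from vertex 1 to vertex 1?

The number of length-3 walks from vertex 1 to vertex 1 is entry (1,1) of A³, where A is the adjacency matrix.
A² = [[3, 1, 0, 2, 1], [1, 3, 1, 1, 2], [0, 1, 1, 0, 1], [2, 1, 0, 2, 1], [1, 2, 1, 1, 3]]
A³ = [[2, 6, 3, 2, 6], [6, 4, 1, 5, 5], [3, 1, 0, 2, 1], [2, 5, 2, 2, 5], [6, 5, 1, 5, 4]]

2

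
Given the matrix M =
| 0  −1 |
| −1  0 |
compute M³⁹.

M² = I (check: tr M = 0 and det M = −1), so M³⁹ = M since 39 is odd.

[[0, −1], [−1, 0]]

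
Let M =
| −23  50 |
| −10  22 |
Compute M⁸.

[[31781, −63050], [12610, −24964]]

tr M = −1 and det M = −6, so the characteristic polynomial is λ² − (−1)λ + (−6) with roots 2 and −3.
Eigenvectors give P = [[2, −5], [1, −2]] with P⁻¹ = [[−2, 5], [−1, 2]], and M = P·diag(2, −3)·P⁻¹.
Then M⁸ = P·diag(256, 6561)·P⁻¹ = [[512, −32805], [256, −13122]] · [[−2, 5], [−1, 2]] = [[31781, −63050], [12610, −24964]].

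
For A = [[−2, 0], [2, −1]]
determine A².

[[4, 0], [−6, 1]]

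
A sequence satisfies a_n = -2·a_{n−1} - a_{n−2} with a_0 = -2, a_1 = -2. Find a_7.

-26

With companion matrix A = [[-2, -1], [1, 0]], [a_n, a_{n−1}]ᵀ = A·[a_{n−1}, a_{n−2}]ᵀ, so [a_7, a_6]ᵀ = A^6·[a_1, a_0]ᵀ.
A^6 = [[7, 6], [-6, -5]], giving [a_7, a_6]ᵀ = [[-26], [22]].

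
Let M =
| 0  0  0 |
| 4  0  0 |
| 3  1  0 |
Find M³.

[[0, 0, 0], [0, 0, 0], [0, 0, 0]]

M is strictly triangular, hence nilpotent: M³ = 0, so M³ = 0.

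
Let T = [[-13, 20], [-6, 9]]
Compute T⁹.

tr T = -4 and det T = 3, so the characteristic polynomial is λ² − (-4)λ + (3) with roots -3 and -1.
Eigenvectors give P = [[-2, -5], [-1, -3]] with P⁻¹ = [[-3, 5], [1, -2]], and T = P·diag(-3, -1)·P⁻¹.
Then T⁹ = P·diag(-19683, -1)·P⁻¹ = [[39366, 5], [19683, 3]] · [[-3, 5], [1, -2]] = [[-118093, 196820], [-59046, 98409]].

[[-118093, 196820], [-59046, 98409]]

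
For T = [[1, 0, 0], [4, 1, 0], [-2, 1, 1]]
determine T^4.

T = I + N where N = [[0, 0, 0], [4, 0, 0], [-2, 1, 0]] is strictly lower-triangular, so N^3 = 0.
(I + N)^4 = I + 4·N + 6·N^2 = [[1, 0, 0], [16, 1, 0], [16, 4, 1]].

[[1, 0, 0], [16, 1, 0], [16, 4, 1]]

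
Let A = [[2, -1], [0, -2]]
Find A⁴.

A² = [[4, 0], [0, 4]]
A³ = [[8, -4], [0, -8]]
A⁴ = [[16, 0], [0, 16]]

[[16, 0], [0, 16]]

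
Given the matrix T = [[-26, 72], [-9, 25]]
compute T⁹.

tr T = -1 and det T = -2, so the characteristic polynomial is λ² − (-1)λ + (-2) with roots 1 and -2.
Eigenvectors give P = [[-8, -3], [-3, -1]] with P⁻¹ = [[1, -3], [-3, 8]], and T = P·diag(1, -2)·P⁻¹.
Then T⁹ = P·diag(1, -512)·P⁻¹ = [[-8, 1536], [-3, 512]] · [[1, -3], [-3, 8]] = [[-4616, 12312], [-1539, 4105]].

[[-4616, 12312], [-1539, 4105]]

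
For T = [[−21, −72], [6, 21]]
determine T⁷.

[[−15309, −52488], [4374, 15309]]

tr T = 0 and det T = −9, so the characteristic polynomial is λ² − (0)λ + (−9) with roots 3 and −3.
Eigenvectors give P = [[3, 4], [−1, −1]] with P⁻¹ = [[−1, −4], [1, 3]], and T = P·diag(3, −3)·P⁻¹.
Then T⁷ = P·diag(2187, −2187)·P⁻¹ = [[6561, −8748], [−2187, 2187]] · [[−1, −4], [1, 3]] = [[−15309, −52488], [4374, 15309]].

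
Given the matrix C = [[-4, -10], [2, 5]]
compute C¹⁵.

[[-4, -10], [2, 5]]

C² = C (a projection; rank 1, trace 1), so C¹⁵ = C.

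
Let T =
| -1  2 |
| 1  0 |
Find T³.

T² = [[3, -2], [-1, 2]]
T³ = [[-5, 6], [3, -2]]

[[-5, 6], [3, -2]]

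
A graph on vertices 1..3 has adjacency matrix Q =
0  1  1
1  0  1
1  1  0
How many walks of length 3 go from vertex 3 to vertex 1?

The number of length-3 walks from vertex 3 to vertex 1 is entry (3,1) of Q^3, where Q is the adjacency matrix.
Q^2 = [[2, 1, 1], [1, 2, 1], [1, 1, 2]]
Q^3 = [[2, 3, 3], [3, 2, 3], [3, 3, 2]]

3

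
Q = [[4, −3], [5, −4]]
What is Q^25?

Q² = I (check: tr Q = 0 and det Q = −1), so Q^25 = Q since 25 is odd.

[[4, −3], [5, −4]]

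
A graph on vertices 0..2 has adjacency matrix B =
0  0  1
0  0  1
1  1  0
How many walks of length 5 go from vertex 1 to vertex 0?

0

The number of length-5 walks from vertex 1 to vertex 0 is entry (1,0) of B⁵, where B is the adjacency matrix.
B² = [[1, 1, 0], [1, 1, 0], [0, 0, 2]]
B³ = [[0, 0, 2], [0, 0, 2], [2, 2, 0]]
B⁴ = [[2, 2, 0], [2, 2, 0], [0, 0, 4]]
B⁵ = [[0, 0, 4], [0, 0, 4], [4, 4, 0]]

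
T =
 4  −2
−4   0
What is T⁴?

T² = [[24, −8], [−16, 8]]
T³ = [[128, −48], [−96, 32]]
T⁴ = [[704, −256], [−512, 192]]

[[704, −256], [−512, 192]]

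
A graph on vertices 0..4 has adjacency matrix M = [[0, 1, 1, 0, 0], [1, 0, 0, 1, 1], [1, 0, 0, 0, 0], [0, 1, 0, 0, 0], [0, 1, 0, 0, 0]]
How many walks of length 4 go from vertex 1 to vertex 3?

The number of length-4 walks from vertex 1 to vertex 3 is entry (1,3) of M⁴, where M is the adjacency matrix.
M² = [[2, 0, 0, 1, 1], [0, 3, 1, 0, 0], [0, 1, 1, 0, 0], [1, 0, 0, 1, 1], [1, 0, 0, 1, 1]]
M³ = [[0, 4, 2, 0, 0], [4, 0, 0, 3, 3], [2, 0, 0, 1, 1], [0, 3, 1, 0, 0], [0, 3, 1, 0, 0]]
M⁴ = [[6, 0, 0, 4, 4], [0, 10, 4, 0, 0], [0, 4, 2, 0, 0], [4, 0, 0, 3, 3], [4, 0, 0, 3, 3]]

0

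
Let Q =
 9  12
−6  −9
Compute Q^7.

[[6561, 8748], [−4374, −6561]]

tr Q = 0 and det Q = −9, so the characteristic polynomial is λ² − (0)λ + (−9) with roots −3 and 3.
Eigenvectors give P = [[−1, −2], [1, 1]] with P⁻¹ = [[1, 2], [−1, −1]], and Q = P·diag(−3, 3)·P⁻¹.
Then Q^7 = P·diag(−2187, 2187)·P⁻¹ = [[2187, −4374], [−2187, 2187]] · [[1, 2], [−1, −1]] = [[6561, 8748], [−4374, −6561]].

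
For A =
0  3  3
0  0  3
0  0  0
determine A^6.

[[0, 0, 0], [0, 0, 0], [0, 0, 0]]

A is strictly triangular, hence nilpotent: A^3 = 0, so A^6 = 0.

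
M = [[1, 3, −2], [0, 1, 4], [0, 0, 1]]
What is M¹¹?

[[1, 33, 638], [0, 1, 44], [0, 0, 1]]

M = I + N where N = [[0, 3, −2], [0, 0, 4], [0, 0, 0]] is strictly upper-triangular, so N³ = 0.
(I + N)¹¹ = I + 11·N + 55·N² = [[1, 33, 638], [0, 1, 44], [0, 0, 1]].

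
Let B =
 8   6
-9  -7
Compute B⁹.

tr B = 1 and det B = -2, so the characteristic polynomial is λ² − (1)λ + (-2) with roots -1 and 2.
Eigenvectors give P = [[-2, -1], [3, 1]] with P⁻¹ = [[1, 1], [-3, -2]], and B = P·diag(-1, 2)·P⁻¹.
Then B⁹ = P·diag(-1, 512)·P⁻¹ = [[2, -512], [-3, 512]] · [[1, 1], [-3, -2]] = [[1538, 1026], [-1539, -1027]].

[[1538, 1026], [-1539, -1027]]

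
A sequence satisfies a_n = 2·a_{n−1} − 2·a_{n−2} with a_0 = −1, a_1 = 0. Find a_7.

With companion matrix A = [[2, −2], [1, 0]], [a_n, a_{n−1}]ᵀ = A·[a_{n−1}, a_{n−2}]ᵀ, so [a_7, a_6]ᵀ = A⁶·[a_1, a_0]ᵀ.
A⁶ = [[−8, 16], [−8, 8]], giving [a_7, a_6]ᵀ = [[−16], [−8]].

−16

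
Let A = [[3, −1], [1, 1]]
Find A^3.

[[20, −12], [12, −4]]

A^2 = [[8, −4], [4, 0]]
A^3 = [[20, −12], [12, −4]]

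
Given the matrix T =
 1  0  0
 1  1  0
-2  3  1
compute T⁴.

[[1, 0, 0], [4, 1, 0], [10, 12, 1]]

T = I + N where N = [[0, 0, 0], [1, 0, 0], [-2, 3, 0]] is strictly lower-triangular, so N³ = 0.
(I + N)⁴ = I + 4·N + 6·N² = [[1, 0, 0], [4, 1, 0], [10, 12, 1]].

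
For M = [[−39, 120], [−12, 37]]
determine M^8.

[[65601, −196800], [19680, −59039]]

tr M = −2 and det M = −3, so the characteristic polynomial is λ² − (−2)λ + (−3) with roots −3 and 1.
Eigenvectors give P = [[−10, −3], [−3, −1]] with P⁻¹ = [[−1, 3], [3, −10]], and M = P·diag(−3, 1)·P⁻¹.
Then M^8 = P·diag(6561, 1)·P⁻¹ = [[−65610, −3], [−19683, −1]] · [[−1, 3], [3, −10]] = [[65601, −196800], [19680, −59039]].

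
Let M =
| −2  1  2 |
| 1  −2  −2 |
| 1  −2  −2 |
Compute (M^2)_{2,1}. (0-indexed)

9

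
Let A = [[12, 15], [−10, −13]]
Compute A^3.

[[78, 105], [−70, −97]]

tr A = −1 and det A = −6, so the characteristic polynomial is λ² − (−1)λ + (−6) with roots −3 and 2.
Eigenvectors give P = [[−1, 3], [1, −2]] with P⁻¹ = [[2, 3], [1, 1]], and A = P·diag(−3, 2)·P⁻¹.
Then A^3 = P·diag(−27, 8)·P⁻¹ = [[27, 24], [−27, −16]] · [[2, 3], [1, 1]] = [[78, 105], [−70, −97]].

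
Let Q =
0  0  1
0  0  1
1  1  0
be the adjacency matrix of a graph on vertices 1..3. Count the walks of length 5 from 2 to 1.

0

The number of length-5 walks from vertex 2 to vertex 1 is entry (2,1) of Q⁵, where Q is the adjacency matrix.
Q² = [[1, 1, 0], [1, 1, 0], [0, 0, 2]]
Q³ = [[0, 0, 2], [0, 0, 2], [2, 2, 0]]
Q⁴ = [[2, 2, 0], [2, 2, 0], [0, 0, 4]]
Q⁵ = [[0, 0, 4], [0, 0, 4], [4, 4, 0]]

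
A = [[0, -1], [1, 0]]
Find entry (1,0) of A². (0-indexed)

0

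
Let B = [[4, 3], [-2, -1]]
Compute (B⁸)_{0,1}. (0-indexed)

765

tr B = 3 and det B = 2, so the characteristic polynomial is λ² − (3)λ + (2) with roots 2 and 1.
Eigenvectors give P = [[3, -1], [-2, 1]] with P⁻¹ = [[1, 1], [2, 3]], and B = P·diag(2, 1)·P⁻¹.
Then B⁸ = P·diag(256, 1)·P⁻¹ = [[768, -1], [-512, 1]] · [[1, 1], [2, 3]] = [[766, 765], [-510, -509]].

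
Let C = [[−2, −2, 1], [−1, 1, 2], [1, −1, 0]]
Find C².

[[7, 1, −6], [3, 1, 1], [−1, −3, −1]]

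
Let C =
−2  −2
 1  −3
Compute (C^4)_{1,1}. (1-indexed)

−46

C^2 = [[2, 10], [−5, 7]]
C^3 = [[6, −34], [17, −11]]
C^4 = [[−46, 90], [−45, −1]]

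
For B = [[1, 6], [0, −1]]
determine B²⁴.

[[1, 0], [0, 1]]

B² = I (check: tr B = 0 and det B = −1), so B²⁴ = I since 24 is even.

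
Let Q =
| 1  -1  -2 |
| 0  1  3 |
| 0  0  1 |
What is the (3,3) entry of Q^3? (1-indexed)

Q = I + N where N = [[0, -1, -2], [0, 0, 3], [0, 0, 0]] is strictly upper-triangular, so N^3 = 0.
(I + N)^3 = I + 3·N + 3·N^2 = [[1, -3, -15], [0, 1, 9], [0, 0, 1]].

1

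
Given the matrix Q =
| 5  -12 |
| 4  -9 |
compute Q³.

[[77, -156], [52, -105]]

tr Q = -4 and det Q = 3, so the characteristic polynomial is λ² − (-4)λ + (3) with roots -1 and -3.
Eigenvectors give P = [[2, -3], [1, -2]] with P⁻¹ = [[2, -3], [1, -2]], and Q = P·diag(-1, -3)·P⁻¹.
Then Q³ = P·diag(-1, -27)·P⁻¹ = [[-2, 81], [-1, 54]] · [[2, -3], [1, -2]] = [[77, -156], [52, -105]].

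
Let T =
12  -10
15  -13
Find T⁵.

tr T = -1 and det T = -6, so the characteristic polynomial is λ² − (-1)λ + (-6) with roots -3 and 2.
Eigenvectors give P = [[-2, 1], [-3, 1]] with P⁻¹ = [[1, -1], [3, -2]], and T = P·diag(-3, 2)·P⁻¹.
Then T⁵ = P·diag(-243, 32)·P⁻¹ = [[486, 32], [729, 32]] · [[1, -1], [3, -2]] = [[582, -550], [825, -793]].

[[582, -550], [825, -793]]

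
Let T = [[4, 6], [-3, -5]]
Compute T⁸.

tr T = -1 and det T = -2, so the characteristic polynomial is λ² − (-1)λ + (-2) with roots -2 and 1.
Eigenvectors give P = [[-1, -2], [1, 1]] with P⁻¹ = [[1, 2], [-1, -1]], and T = P·diag(-2, 1)·P⁻¹.
Then T⁸ = P·diag(256, 1)·P⁻¹ = [[-256, -2], [256, 1]] · [[1, 2], [-1, -1]] = [[-254, -510], [255, 511]].

[[-254, -510], [255, 511]]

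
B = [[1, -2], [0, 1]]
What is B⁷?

[[1, -14], [0, 1]]

B = I + N where N = [[0, -2], [0, 0]] is strictly upper-triangular, so N² = 0.
(I + N)⁷ = I + 7·N = [[1, -14], [0, 1]].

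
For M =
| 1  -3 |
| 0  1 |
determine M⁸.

[[1, -24], [0, 1]]

M = I + N where N = [[0, -3], [0, 0]] is strictly upper-triangular, so N² = 0.
(I + N)⁸ = I + 8·N = [[1, -24], [0, 1]].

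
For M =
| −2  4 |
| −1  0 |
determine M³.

[[8, 0], [0, 8]]

M² = [[0, −8], [2, −4]]
M³ = [[8, 0], [0, 8]]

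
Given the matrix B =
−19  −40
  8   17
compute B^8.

tr B = −2 and det B = −3, so the characteristic polynomial is λ² − (−2)λ + (−3) with roots −3 and 1.
Eigenvectors give P = [[−5, 2], [2, −1]] with P⁻¹ = [[−1, −2], [−2, −5]], and B = P·diag(−3, 1)·P⁻¹.
Then B^8 = P·diag(6561, 1)·P⁻¹ = [[−32805, 2], [13122, −1]] · [[−1, −2], [−2, −5]] = [[32801, 65600], [−13120, −26239]].

[[32801, 65600], [−13120, −26239]]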